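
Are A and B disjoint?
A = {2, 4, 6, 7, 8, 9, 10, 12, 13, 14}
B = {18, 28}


Disjoint means A ∩ B = ∅.
A ∩ B = ∅
A ∩ B = ∅, so A and B are disjoint.

Yes, A and B are disjoint


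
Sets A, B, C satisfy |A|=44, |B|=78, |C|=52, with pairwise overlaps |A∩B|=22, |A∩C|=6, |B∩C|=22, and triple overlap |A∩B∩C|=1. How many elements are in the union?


|A∪B∪C| = |A|+|B|+|C| - |A∩B|-|A∩C|-|B∩C| + |A∩B∩C|
= 44+78+52 - 22-6-22 + 1
= 174 - 50 + 1
= 125

|A ∪ B ∪ C| = 125


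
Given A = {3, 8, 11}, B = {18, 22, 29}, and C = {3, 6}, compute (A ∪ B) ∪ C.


A ∪ B = {3, 8, 11, 18, 22, 29}
(A ∪ B) ∪ C = {3, 6, 8, 11, 18, 22, 29}

A ∪ B ∪ C = {3, 6, 8, 11, 18, 22, 29}


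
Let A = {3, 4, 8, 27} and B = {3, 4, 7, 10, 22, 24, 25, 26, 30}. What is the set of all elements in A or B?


A ∪ B = all elements in A or B (or both)
A = {3, 4, 8, 27}
B = {3, 4, 7, 10, 22, 24, 25, 26, 30}
A ∪ B = {3, 4, 7, 8, 10, 22, 24, 25, 26, 27, 30}

A ∪ B = {3, 4, 7, 8, 10, 22, 24, 25, 26, 27, 30}


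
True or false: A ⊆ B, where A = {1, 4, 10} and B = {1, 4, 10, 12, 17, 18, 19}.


A ⊆ B means every element of A is in B.
All elements of A are in B.
So A ⊆ B.

Yes, A ⊆ B


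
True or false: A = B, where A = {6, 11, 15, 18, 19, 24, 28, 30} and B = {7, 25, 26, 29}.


Two sets are equal iff they have exactly the same elements.
A = {6, 11, 15, 18, 19, 24, 28, 30}
B = {7, 25, 26, 29}
Differences: {6, 7, 11, 15, 18, 19, 24, 25, 26, 28, 29, 30}
A ≠ B

No, A ≠ B


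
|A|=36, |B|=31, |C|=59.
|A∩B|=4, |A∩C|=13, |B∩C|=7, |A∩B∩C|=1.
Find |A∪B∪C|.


|A∪B∪C| = |A|+|B|+|C| - |A∩B|-|A∩C|-|B∩C| + |A∩B∩C|
= 36+31+59 - 4-13-7 + 1
= 126 - 24 + 1
= 103

|A ∪ B ∪ C| = 103


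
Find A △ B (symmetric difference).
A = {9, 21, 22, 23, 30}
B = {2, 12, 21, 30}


A △ B = (A \ B) ∪ (B \ A) = elements in exactly one of A or B
A \ B = {9, 22, 23}
B \ A = {2, 12}
A △ B = {2, 9, 12, 22, 23}

A △ B = {2, 9, 12, 22, 23}


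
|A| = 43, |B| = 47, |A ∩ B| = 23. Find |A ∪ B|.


|A ∪ B| = |A| + |B| - |A ∩ B|
= 43 + 47 - 23
= 67

|A ∪ B| = 67


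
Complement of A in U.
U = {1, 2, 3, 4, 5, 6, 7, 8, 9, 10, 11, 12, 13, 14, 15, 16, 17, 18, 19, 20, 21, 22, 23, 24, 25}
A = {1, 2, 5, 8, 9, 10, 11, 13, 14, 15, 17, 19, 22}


Aᶜ = U \ A = elements in U but not in A
U = {1, 2, 3, 4, 5, 6, 7, 8, 9, 10, 11, 12, 13, 14, 15, 16, 17, 18, 19, 20, 21, 22, 23, 24, 25}
A = {1, 2, 5, 8, 9, 10, 11, 13, 14, 15, 17, 19, 22}
Aᶜ = {3, 4, 6, 7, 12, 16, 18, 20, 21, 23, 24, 25}

Aᶜ = {3, 4, 6, 7, 12, 16, 18, 20, 21, 23, 24, 25}


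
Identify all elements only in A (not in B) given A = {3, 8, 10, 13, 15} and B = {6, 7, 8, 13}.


A = {3, 8, 10, 13, 15}
B = {6, 7, 8, 13}
Region: only in A (not in B)
Elements: {3, 10, 15}

Elements only in A (not in B): {3, 10, 15}


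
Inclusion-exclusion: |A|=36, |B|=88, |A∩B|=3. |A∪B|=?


|A ∪ B| = |A| + |B| - |A ∩ B|
= 36 + 88 - 3
= 121

|A ∪ B| = 121


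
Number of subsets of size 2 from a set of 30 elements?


C(n,k) = n! / (k!(n-k)!)
C(30,2) = 30! / (2!28!)
= 435

C(30,2) = 435


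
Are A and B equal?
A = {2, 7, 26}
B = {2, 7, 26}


Two sets are equal iff they have exactly the same elements.
A = {2, 7, 26}
B = {2, 7, 26}
Same elements → A = B

Yes, A = B


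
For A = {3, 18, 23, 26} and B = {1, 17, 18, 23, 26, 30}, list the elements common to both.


A ∩ B = elements in both A and B
A = {3, 18, 23, 26}
B = {1, 17, 18, 23, 26, 30}
A ∩ B = {18, 23, 26}

A ∩ B = {18, 23, 26}


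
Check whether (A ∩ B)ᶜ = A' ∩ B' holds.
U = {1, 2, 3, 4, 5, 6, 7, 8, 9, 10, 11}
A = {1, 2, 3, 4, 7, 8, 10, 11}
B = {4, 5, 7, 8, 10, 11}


LHS: A ∩ B = {4, 7, 8, 10, 11}
(A ∩ B)' = U \ (A ∩ B) = {1, 2, 3, 5, 6, 9}
A' = {5, 6, 9}, B' = {1, 2, 3, 6, 9}
Claimed RHS: A' ∩ B' = {6, 9}
Identity is INVALID: LHS = {1, 2, 3, 5, 6, 9} but the RHS claimed here equals {6, 9}. The correct form is (A ∩ B)' = A' ∪ B'.

Identity is invalid: (A ∩ B)' = {1, 2, 3, 5, 6, 9} but A' ∩ B' = {6, 9}. The correct De Morgan law is (A ∩ B)' = A' ∪ B'.


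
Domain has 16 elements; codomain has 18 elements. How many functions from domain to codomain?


Each of |A| = 16 inputs maps to any of |B| = 18 outputs.
# functions = |B|^|A| = 18^16
= 121439531096594251776

Number of functions = 121439531096594251776


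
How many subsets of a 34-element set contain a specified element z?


Subsets of A containing z correspond to subsets of A \ {z}, which has 33 elements.
Count = 2^(n-1) = 2^33
= 8589934592

Number of subsets containing z = 8589934592


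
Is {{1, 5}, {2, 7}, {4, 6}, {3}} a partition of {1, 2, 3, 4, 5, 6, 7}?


A partition requires: (1) non-empty parts, (2) pairwise disjoint, (3) union = U
Parts: {1, 5}, {2, 7}, {4, 6}, {3}
Union of parts: {1, 2, 3, 4, 5, 6, 7}
U = {1, 2, 3, 4, 5, 6, 7}
All non-empty? True
Pairwise disjoint? True
Covers U? True

Yes, valid partition


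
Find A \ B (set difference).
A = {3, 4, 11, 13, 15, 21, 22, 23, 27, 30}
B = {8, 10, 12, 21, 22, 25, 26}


A \ B = elements in A but not in B
A = {3, 4, 11, 13, 15, 21, 22, 23, 27, 30}
B = {8, 10, 12, 21, 22, 25, 26}
Remove from A any elements in B
A \ B = {3, 4, 11, 13, 15, 23, 27, 30}

A \ B = {3, 4, 11, 13, 15, 23, 27, 30}


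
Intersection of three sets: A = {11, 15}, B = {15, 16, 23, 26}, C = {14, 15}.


A ∩ B = {15}
(A ∩ B) ∩ C = {15}

A ∩ B ∩ C = {15}


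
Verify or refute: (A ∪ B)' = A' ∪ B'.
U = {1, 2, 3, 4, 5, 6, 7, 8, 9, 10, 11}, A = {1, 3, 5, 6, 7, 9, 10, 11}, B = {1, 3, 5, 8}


LHS: A ∪ B = {1, 3, 5, 6, 7, 8, 9, 10, 11}
(A ∪ B)' = U \ (A ∪ B) = {2, 4}
A' = {2, 4, 8}, B' = {2, 4, 6, 7, 9, 10, 11}
Claimed RHS: A' ∪ B' = {2, 4, 6, 7, 8, 9, 10, 11}
Identity is INVALID: LHS = {2, 4} but the RHS claimed here equals {2, 4, 6, 7, 8, 9, 10, 11}. The correct form is (A ∪ B)' = A' ∩ B'.

Identity is invalid: (A ∪ B)' = {2, 4} but A' ∪ B' = {2, 4, 6, 7, 8, 9, 10, 11}. The correct De Morgan law is (A ∪ B)' = A' ∩ B'.


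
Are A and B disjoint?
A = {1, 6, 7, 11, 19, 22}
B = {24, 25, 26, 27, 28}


Disjoint means A ∩ B = ∅.
A ∩ B = ∅
A ∩ B = ∅, so A and B are disjoint.

Yes, A and B are disjoint


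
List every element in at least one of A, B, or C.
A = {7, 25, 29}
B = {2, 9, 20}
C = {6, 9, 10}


A ∪ B = {2, 7, 9, 20, 25, 29}
(A ∪ B) ∪ C = {2, 6, 7, 9, 10, 20, 25, 29}

A ∪ B ∪ C = {2, 6, 7, 9, 10, 20, 25, 29}


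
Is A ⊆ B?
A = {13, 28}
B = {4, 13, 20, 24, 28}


A ⊆ B means every element of A is in B.
All elements of A are in B.
So A ⊆ B.

Yes, A ⊆ B


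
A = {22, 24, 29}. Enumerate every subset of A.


|A| = 3, so |P(A)| = 2^3 = 8
Enumerate subsets by cardinality (0 to 3):
∅, {22}, {24}, {29}, {22, 24}, {22, 29}, {24, 29}, {22, 24, 29}

P(A) has 8 subsets: ∅, {22}, {24}, {29}, {22, 24}, {22, 29}, {24, 29}, {22, 24, 29}


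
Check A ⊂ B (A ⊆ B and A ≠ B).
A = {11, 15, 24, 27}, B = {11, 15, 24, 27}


A ⊂ B requires: A ⊆ B AND A ≠ B.
A ⊆ B? Yes
A = B? Yes
A = B, so A is not a PROPER subset.

No, A is not a proper subset of B


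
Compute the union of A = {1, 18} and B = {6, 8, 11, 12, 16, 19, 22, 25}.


A ∪ B = all elements in A or B (or both)
A = {1, 18}
B = {6, 8, 11, 12, 16, 19, 22, 25}
A ∪ B = {1, 6, 8, 11, 12, 16, 18, 19, 22, 25}

A ∪ B = {1, 6, 8, 11, 12, 16, 18, 19, 22, 25}


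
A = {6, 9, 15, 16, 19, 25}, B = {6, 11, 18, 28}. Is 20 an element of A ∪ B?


A = {6, 9, 15, 16, 19, 25}, B = {6, 11, 18, 28}
A ∪ B = all elements in A or B
A ∪ B = {6, 9, 11, 15, 16, 18, 19, 25, 28}
Checking if 20 ∈ A ∪ B
20 is not in A ∪ B → False

20 ∉ A ∪ B


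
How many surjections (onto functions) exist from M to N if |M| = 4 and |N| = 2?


n = |M| = 4, k = |N| = 2. Surjections via inclusion-exclusion:
S(n,k) = Σ(-1)^i × C(k,i) × (k-i)^n, i=0 to k
i=0: (-1)^0×C(2,0)×2^4 = 16
i=1: (-1)^1×C(2,1)×1^4 = -2
i=2: (-1)^2×C(2,2)×0^4 = 0
Total = 14

Number of surjections = 14


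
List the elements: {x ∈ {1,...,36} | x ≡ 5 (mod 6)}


Checking each candidate:
Condition: x in {1,...,36} with x ≡ 5 (mod 6)
Result = {5, 11, 17, 23, 29, 35}

{5, 11, 17, 23, 29, 35}


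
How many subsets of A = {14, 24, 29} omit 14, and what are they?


A subset of A that omits 14 is a subset of A \ {14}, so there are 2^(n-1) = 2^2 = 4 of them.
Subsets excluding 14: ∅, {24}, {29}, {24, 29}

Subsets excluding 14 (4 total): ∅, {24}, {29}, {24, 29}


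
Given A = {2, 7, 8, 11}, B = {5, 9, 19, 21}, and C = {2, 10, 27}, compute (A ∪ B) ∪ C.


A ∪ B = {2, 5, 7, 8, 9, 11, 19, 21}
(A ∪ B) ∪ C = {2, 5, 7, 8, 9, 10, 11, 19, 21, 27}

A ∪ B ∪ C = {2, 5, 7, 8, 9, 10, 11, 19, 21, 27}


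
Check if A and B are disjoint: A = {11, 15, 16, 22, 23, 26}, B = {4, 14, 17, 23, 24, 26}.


Disjoint means A ∩ B = ∅.
A ∩ B = {23, 26}
A ∩ B ≠ ∅, so A and B are NOT disjoint.

No, A and B are not disjoint (A ∩ B = {23, 26})


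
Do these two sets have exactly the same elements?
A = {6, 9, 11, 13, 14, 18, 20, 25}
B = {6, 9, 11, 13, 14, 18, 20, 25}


Two sets are equal iff they have exactly the same elements.
A = {6, 9, 11, 13, 14, 18, 20, 25}
B = {6, 9, 11, 13, 14, 18, 20, 25}
Same elements → A = B

Yes, A = B


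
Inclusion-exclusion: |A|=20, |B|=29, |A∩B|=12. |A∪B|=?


|A ∪ B| = |A| + |B| - |A ∩ B|
= 20 + 29 - 12
= 37

|A ∪ B| = 37


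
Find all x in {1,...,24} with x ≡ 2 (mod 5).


Checking each candidate:
Condition: x in {1,...,24} with x ≡ 2 (mod 5)
Result = {2, 7, 12, 17, 22}

{2, 7, 12, 17, 22}


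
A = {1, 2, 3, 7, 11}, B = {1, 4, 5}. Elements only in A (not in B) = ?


A = {1, 2, 3, 7, 11}
B = {1, 4, 5}
Region: only in A (not in B)
Elements: {2, 3, 7, 11}

Elements only in A (not in B): {2, 3, 7, 11}


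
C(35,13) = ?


C(n,k) = n! / (k!(n-k)!)
C(35,13) = 35! / (13!22!)
= 1476337800

C(35,13) = 1476337800


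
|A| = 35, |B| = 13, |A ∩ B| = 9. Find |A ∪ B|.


|A ∪ B| = |A| + |B| - |A ∩ B|
= 35 + 13 - 9
= 39

|A ∪ B| = 39


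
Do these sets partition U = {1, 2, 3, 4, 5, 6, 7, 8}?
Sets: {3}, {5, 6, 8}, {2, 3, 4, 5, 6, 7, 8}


A partition requires: (1) non-empty parts, (2) pairwise disjoint, (3) union = U
Parts: {3}, {5, 6, 8}, {2, 3, 4, 5, 6, 7, 8}
Union of parts: {2, 3, 4, 5, 6, 7, 8}
U = {1, 2, 3, 4, 5, 6, 7, 8}
All non-empty? True
Pairwise disjoint? False
Covers U? False

No, not a valid partition


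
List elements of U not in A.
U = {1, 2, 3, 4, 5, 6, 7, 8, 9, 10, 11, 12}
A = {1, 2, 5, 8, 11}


Aᶜ = U \ A = elements in U but not in A
U = {1, 2, 3, 4, 5, 6, 7, 8, 9, 10, 11, 12}
A = {1, 2, 5, 8, 11}
Aᶜ = {3, 4, 6, 7, 9, 10, 12}

Aᶜ = {3, 4, 6, 7, 9, 10, 12}


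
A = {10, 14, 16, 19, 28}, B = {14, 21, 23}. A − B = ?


A \ B = elements in A but not in B
A = {10, 14, 16, 19, 28}
B = {14, 21, 23}
Remove from A any elements in B
A \ B = {10, 16, 19, 28}

A \ B = {10, 16, 19, 28}


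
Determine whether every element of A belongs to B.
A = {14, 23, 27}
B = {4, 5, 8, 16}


A ⊆ B means every element of A is in B.
Elements in A not in B: {14, 23, 27}
So A ⊄ B.

No, A ⊄ B


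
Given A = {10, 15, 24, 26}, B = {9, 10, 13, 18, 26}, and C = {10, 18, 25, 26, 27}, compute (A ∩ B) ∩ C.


A ∩ B = {10, 26}
(A ∩ B) ∩ C = {10, 26}

A ∩ B ∩ C = {10, 26}


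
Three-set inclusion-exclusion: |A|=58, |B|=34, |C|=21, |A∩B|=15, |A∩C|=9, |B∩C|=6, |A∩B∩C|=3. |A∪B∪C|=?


|A∪B∪C| = |A|+|B|+|C| - |A∩B|-|A∩C|-|B∩C| + |A∩B∩C|
= 58+34+21 - 15-9-6 + 3
= 113 - 30 + 3
= 86

|A ∪ B ∪ C| = 86


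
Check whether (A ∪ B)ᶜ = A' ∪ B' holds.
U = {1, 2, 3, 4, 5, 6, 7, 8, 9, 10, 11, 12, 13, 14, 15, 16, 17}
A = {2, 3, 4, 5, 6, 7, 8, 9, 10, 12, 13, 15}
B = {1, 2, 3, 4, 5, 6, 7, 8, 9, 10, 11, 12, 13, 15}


LHS: A ∪ B = {1, 2, 3, 4, 5, 6, 7, 8, 9, 10, 11, 12, 13, 15}
(A ∪ B)' = U \ (A ∪ B) = {14, 16, 17}
A' = {1, 11, 14, 16, 17}, B' = {14, 16, 17}
Claimed RHS: A' ∪ B' = {1, 11, 14, 16, 17}
Identity is INVALID: LHS = {14, 16, 17} but the RHS claimed here equals {1, 11, 14, 16, 17}. The correct form is (A ∪ B)' = A' ∩ B'.

Identity is invalid: (A ∪ B)' = {14, 16, 17} but A' ∪ B' = {1, 11, 14, 16, 17}. The correct De Morgan law is (A ∪ B)' = A' ∩ B'.


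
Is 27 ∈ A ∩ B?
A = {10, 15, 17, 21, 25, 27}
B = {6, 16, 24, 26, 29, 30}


A = {10, 15, 17, 21, 25, 27}, B = {6, 16, 24, 26, 29, 30}
A ∩ B = elements in both A and B
A ∩ B = ∅
Checking if 27 ∈ A ∩ B
27 is not in A ∩ B → False

27 ∉ A ∩ B


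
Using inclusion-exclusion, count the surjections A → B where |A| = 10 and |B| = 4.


n = |A| = 10, k = |B| = 4. Surjections via inclusion-exclusion:
S(n,k) = Σ(-1)^i × C(k,i) × (k-i)^n, i=0 to k
i=0: (-1)^0×C(4,0)×4^10 = 1048576
i=1: (-1)^1×C(4,1)×3^10 = -236196
i=2: (-1)^2×C(4,2)×2^10 = 6144
i=3: (-1)^3×C(4,3)×1^10 = -4
i=4: (-1)^4×C(4,4)×0^10 = 0
Total = 818520

Number of surjections = 818520


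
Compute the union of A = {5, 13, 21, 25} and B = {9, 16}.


A ∪ B = all elements in A or B (or both)
A = {5, 13, 21, 25}
B = {9, 16}
A ∪ B = {5, 9, 13, 16, 21, 25}

A ∪ B = {5, 9, 13, 16, 21, 25}


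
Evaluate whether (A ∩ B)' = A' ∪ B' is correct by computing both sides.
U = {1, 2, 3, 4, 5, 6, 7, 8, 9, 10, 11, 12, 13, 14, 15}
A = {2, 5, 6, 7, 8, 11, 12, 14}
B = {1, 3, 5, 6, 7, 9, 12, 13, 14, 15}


LHS: A ∩ B = {5, 6, 7, 12, 14}
(A ∩ B)' = U \ (A ∩ B) = {1, 2, 3, 4, 8, 9, 10, 11, 13, 15}
A' = {1, 3, 4, 9, 10, 13, 15}, B' = {2, 4, 8, 10, 11}
Claimed RHS: A' ∪ B' = {1, 2, 3, 4, 8, 9, 10, 11, 13, 15}
Identity is VALID: LHS = RHS = {1, 2, 3, 4, 8, 9, 10, 11, 13, 15} ✓

Identity is valid. (A ∩ B)' = A' ∪ B' = {1, 2, 3, 4, 8, 9, 10, 11, 13, 15}


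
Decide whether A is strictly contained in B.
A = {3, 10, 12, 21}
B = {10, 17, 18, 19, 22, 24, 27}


A ⊂ B requires: A ⊆ B AND A ≠ B.
A ⊆ B? No
A ⊄ B, so A is not a proper subset.

No, A is not a proper subset of B


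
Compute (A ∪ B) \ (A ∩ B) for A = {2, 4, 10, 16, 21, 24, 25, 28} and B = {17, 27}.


A △ B = (A \ B) ∪ (B \ A) = elements in exactly one of A or B
A \ B = {2, 4, 10, 16, 21, 24, 25, 28}
B \ A = {17, 27}
A △ B = {2, 4, 10, 16, 17, 21, 24, 25, 27, 28}

A △ B = {2, 4, 10, 16, 17, 21, 24, 25, 27, 28}


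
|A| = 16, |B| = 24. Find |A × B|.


|A × B| = |A| × |B|
= 16 × 24
= 384

|A × B| = 384


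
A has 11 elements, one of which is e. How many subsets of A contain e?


Subsets of A containing e correspond to subsets of A \ {e}, which has 10 elements.
Count = 2^(n-1) = 2^10
= 1024

Number of subsets containing e = 1024


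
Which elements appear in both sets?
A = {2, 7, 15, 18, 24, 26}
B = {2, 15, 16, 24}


A ∩ B = elements in both A and B
A = {2, 7, 15, 18, 24, 26}
B = {2, 15, 16, 24}
A ∩ B = {2, 15, 24}

A ∩ B = {2, 15, 24}


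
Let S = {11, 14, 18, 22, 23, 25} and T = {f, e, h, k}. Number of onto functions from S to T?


n = |S| = 6, k = |T| = 4. Surjections via inclusion-exclusion:
S(n,k) = Σ(-1)^i × C(k,i) × (k-i)^n, i=0 to k
i=0: (-1)^0×C(4,0)×4^6 = 4096
i=1: (-1)^1×C(4,1)×3^6 = -2916
i=2: (-1)^2×C(4,2)×2^6 = 384
i=3: (-1)^3×C(4,3)×1^6 = -4
i=4: (-1)^4×C(4,4)×0^6 = 0
Total = 1560

Number of surjections = 1560


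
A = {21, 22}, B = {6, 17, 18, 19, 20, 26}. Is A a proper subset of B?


A ⊂ B requires: A ⊆ B AND A ≠ B.
A ⊆ B? No
A ⊄ B, so A is not a proper subset.

No, A is not a proper subset of B


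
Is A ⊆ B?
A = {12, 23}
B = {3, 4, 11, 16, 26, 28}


A ⊆ B means every element of A is in B.
Elements in A not in B: {12, 23}
So A ⊄ B.

No, A ⊄ B


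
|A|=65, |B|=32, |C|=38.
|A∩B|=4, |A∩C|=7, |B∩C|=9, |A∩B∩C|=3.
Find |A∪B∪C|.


|A∪B∪C| = |A|+|B|+|C| - |A∩B|-|A∩C|-|B∩C| + |A∩B∩C|
= 65+32+38 - 4-7-9 + 3
= 135 - 20 + 3
= 118

|A ∪ B ∪ C| = 118


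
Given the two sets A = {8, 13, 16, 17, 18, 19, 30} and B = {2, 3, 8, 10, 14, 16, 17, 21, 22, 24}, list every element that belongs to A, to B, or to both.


A ∪ B = all elements in A or B (or both)
A = {8, 13, 16, 17, 18, 19, 30}
B = {2, 3, 8, 10, 14, 16, 17, 21, 22, 24}
A ∪ B = {2, 3, 8, 10, 13, 14, 16, 17, 18, 19, 21, 22, 24, 30}

A ∪ B = {2, 3, 8, 10, 13, 14, 16, 17, 18, 19, 21, 22, 24, 30}


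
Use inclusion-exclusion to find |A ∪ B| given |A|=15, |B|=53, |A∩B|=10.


|A ∪ B| = |A| + |B| - |A ∩ B|
= 15 + 53 - 10
= 58

|A ∪ B| = 58


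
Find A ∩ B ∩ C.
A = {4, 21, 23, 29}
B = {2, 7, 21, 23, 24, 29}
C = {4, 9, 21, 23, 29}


A ∩ B = {21, 23, 29}
(A ∩ B) ∩ C = {21, 23, 29}

A ∩ B ∩ C = {21, 23, 29}


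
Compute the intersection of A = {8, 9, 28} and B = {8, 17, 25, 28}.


A ∩ B = elements in both A and B
A = {8, 9, 28}
B = {8, 17, 25, 28}
A ∩ B = {8, 28}

A ∩ B = {8, 28}


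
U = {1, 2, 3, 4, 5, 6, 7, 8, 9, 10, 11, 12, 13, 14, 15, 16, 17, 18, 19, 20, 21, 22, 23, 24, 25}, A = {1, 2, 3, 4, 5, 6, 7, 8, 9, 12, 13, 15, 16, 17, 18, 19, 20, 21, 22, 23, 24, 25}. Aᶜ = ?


Aᶜ = U \ A = elements in U but not in A
U = {1, 2, 3, 4, 5, 6, 7, 8, 9, 10, 11, 12, 13, 14, 15, 16, 17, 18, 19, 20, 21, 22, 23, 24, 25}
A = {1, 2, 3, 4, 5, 6, 7, 8, 9, 12, 13, 15, 16, 17, 18, 19, 20, 21, 22, 23, 24, 25}
Aᶜ = {10, 11, 14}

Aᶜ = {10, 11, 14}


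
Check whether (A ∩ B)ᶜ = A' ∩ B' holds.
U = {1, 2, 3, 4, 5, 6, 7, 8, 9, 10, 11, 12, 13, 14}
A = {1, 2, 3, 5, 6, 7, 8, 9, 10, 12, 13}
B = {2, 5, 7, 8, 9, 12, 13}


LHS: A ∩ B = {2, 5, 7, 8, 9, 12, 13}
(A ∩ B)' = U \ (A ∩ B) = {1, 3, 4, 6, 10, 11, 14}
A' = {4, 11, 14}, B' = {1, 3, 4, 6, 10, 11, 14}
Claimed RHS: A' ∩ B' = {4, 11, 14}
Identity is INVALID: LHS = {1, 3, 4, 6, 10, 11, 14} but the RHS claimed here equals {4, 11, 14}. The correct form is (A ∩ B)' = A' ∪ B'.

Identity is invalid: (A ∩ B)' = {1, 3, 4, 6, 10, 11, 14} but A' ∩ B' = {4, 11, 14}. The correct De Morgan law is (A ∩ B)' = A' ∪ B'.


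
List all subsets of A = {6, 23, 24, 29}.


|A| = 4, so |P(A)| = 2^4 = 16
Enumerate subsets by cardinality (0 to 4):
∅, {6}, {23}, {24}, {29}, {6, 23}, {6, 24}, {6, 29}, {23, 24}, {23, 29}, {24, 29}, {6, 23, 24}, {6, 23, 29}, {6, 24, 29}, {23, 24, 29}, {6, 23, 24, 29}

P(A) has 16 subsets: ∅, {6}, {23}, {24}, {29}, {6, 23}, {6, 24}, {6, 29}, {23, 24}, {23, 29}, {24, 29}, {6, 23, 24}, {6, 23, 29}, {6, 24, 29}, {23, 24, 29}, {6, 23, 24, 29}


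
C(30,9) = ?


C(n,k) = n! / (k!(n-k)!)
C(30,9) = 30! / (9!21!)
= 14307150

C(30,9) = 14307150


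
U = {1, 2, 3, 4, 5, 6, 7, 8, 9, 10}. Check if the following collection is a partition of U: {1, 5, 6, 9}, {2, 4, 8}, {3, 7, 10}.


A partition requires: (1) non-empty parts, (2) pairwise disjoint, (3) union = U
Parts: {1, 5, 6, 9}, {2, 4, 8}, {3, 7, 10}
Union of parts: {1, 2, 3, 4, 5, 6, 7, 8, 9, 10}
U = {1, 2, 3, 4, 5, 6, 7, 8, 9, 10}
All non-empty? True
Pairwise disjoint? True
Covers U? True

Yes, valid partition


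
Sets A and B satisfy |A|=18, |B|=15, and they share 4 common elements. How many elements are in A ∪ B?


|A ∪ B| = |A| + |B| - |A ∩ B|
= 18 + 15 - 4
= 29

|A ∪ B| = 29


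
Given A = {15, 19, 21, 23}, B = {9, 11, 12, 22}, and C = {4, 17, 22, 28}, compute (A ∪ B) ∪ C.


A ∪ B = {9, 11, 12, 15, 19, 21, 22, 23}
(A ∪ B) ∪ C = {4, 9, 11, 12, 15, 17, 19, 21, 22, 23, 28}

A ∪ B ∪ C = {4, 9, 11, 12, 15, 17, 19, 21, 22, 23, 28}


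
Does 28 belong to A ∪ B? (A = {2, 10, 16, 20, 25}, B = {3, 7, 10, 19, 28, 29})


A = {2, 10, 16, 20, 25}, B = {3, 7, 10, 19, 28, 29}
A ∪ B = all elements in A or B
A ∪ B = {2, 3, 7, 10, 16, 19, 20, 25, 28, 29}
Checking if 28 ∈ A ∪ B
28 is in A ∪ B → True

28 ∈ A ∪ B


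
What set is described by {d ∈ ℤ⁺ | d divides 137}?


Checking each candidate:
Condition: positive divisors of 137
Result = {1, 137}

{1, 137}


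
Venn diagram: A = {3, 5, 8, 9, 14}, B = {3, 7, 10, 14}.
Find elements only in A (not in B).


A = {3, 5, 8, 9, 14}
B = {3, 7, 10, 14}
Region: only in A (not in B)
Elements: {5, 8, 9}

Elements only in A (not in B): {5, 8, 9}


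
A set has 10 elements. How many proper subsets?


Total subsets = 2^n = 2^10 = 1024
Proper subsets exclude the set itself: 2^n - 1
= 1024 - 1
= 1023

Number of proper subsets = 1023


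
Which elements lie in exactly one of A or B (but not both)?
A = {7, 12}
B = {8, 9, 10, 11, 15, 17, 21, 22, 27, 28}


A △ B = (A \ B) ∪ (B \ A) = elements in exactly one of A or B
A \ B = {7, 12}
B \ A = {8, 9, 10, 11, 15, 17, 21, 22, 27, 28}
A △ B = {7, 8, 9, 10, 11, 12, 15, 17, 21, 22, 27, 28}

A △ B = {7, 8, 9, 10, 11, 12, 15, 17, 21, 22, 27, 28}


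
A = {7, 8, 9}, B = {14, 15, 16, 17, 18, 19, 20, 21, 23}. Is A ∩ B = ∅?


Disjoint means A ∩ B = ∅.
A ∩ B = ∅
A ∩ B = ∅, so A and B are disjoint.

Yes, A and B are disjoint


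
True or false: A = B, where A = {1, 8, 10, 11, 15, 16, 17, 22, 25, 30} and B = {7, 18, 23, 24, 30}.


Two sets are equal iff they have exactly the same elements.
A = {1, 8, 10, 11, 15, 16, 17, 22, 25, 30}
B = {7, 18, 23, 24, 30}
Differences: {1, 7, 8, 10, 11, 15, 16, 17, 18, 22, 23, 24, 25}
A ≠ B

No, A ≠ B


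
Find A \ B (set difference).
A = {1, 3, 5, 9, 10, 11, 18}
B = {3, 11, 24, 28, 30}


A \ B = elements in A but not in B
A = {1, 3, 5, 9, 10, 11, 18}
B = {3, 11, 24, 28, 30}
Remove from A any elements in B
A \ B = {1, 5, 9, 10, 18}

A \ B = {1, 5, 9, 10, 18}


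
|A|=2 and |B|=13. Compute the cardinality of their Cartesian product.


|A × B| = |A| × |B|
= 2 × 13
= 26

|A × B| = 26


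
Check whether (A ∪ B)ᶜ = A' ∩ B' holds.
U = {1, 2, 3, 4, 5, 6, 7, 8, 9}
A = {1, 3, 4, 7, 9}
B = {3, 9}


LHS: A ∪ B = {1, 3, 4, 7, 9}
(A ∪ B)' = U \ (A ∪ B) = {2, 5, 6, 8}
A' = {2, 5, 6, 8}, B' = {1, 2, 4, 5, 6, 7, 8}
Claimed RHS: A' ∩ B' = {2, 5, 6, 8}
Identity is VALID: LHS = RHS = {2, 5, 6, 8} ✓

Identity is valid. (A ∪ B)' = A' ∩ B' = {2, 5, 6, 8}


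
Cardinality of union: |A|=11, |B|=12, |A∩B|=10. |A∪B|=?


|A ∪ B| = |A| + |B| - |A ∩ B|
= 11 + 12 - 10
= 13

|A ∪ B| = 13


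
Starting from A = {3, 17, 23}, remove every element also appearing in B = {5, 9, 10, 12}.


A \ B = elements in A but not in B
A = {3, 17, 23}
B = {5, 9, 10, 12}
Remove from A any elements in B
A \ B = {3, 17, 23}

A \ B = {3, 17, 23}


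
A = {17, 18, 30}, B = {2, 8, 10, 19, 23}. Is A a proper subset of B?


A ⊂ B requires: A ⊆ B AND A ≠ B.
A ⊆ B? No
A ⊄ B, so A is not a proper subset.

No, A is not a proper subset of B


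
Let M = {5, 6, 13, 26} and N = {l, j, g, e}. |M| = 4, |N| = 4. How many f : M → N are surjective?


n = |M| = 4, k = |N| = 4. Surjections via inclusion-exclusion:
S(n,k) = Σ(-1)^i × C(k,i) × (k-i)^n, i=0 to k
i=0: (-1)^0×C(4,0)×4^4 = 256
i=1: (-1)^1×C(4,1)×3^4 = -324
i=2: (-1)^2×C(4,2)×2^4 = 96
i=3: (-1)^3×C(4,3)×1^4 = -4
i=4: (-1)^4×C(4,4)×0^4 = 0
Total = 24

Number of surjections = 24


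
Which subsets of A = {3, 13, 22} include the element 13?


A subset of A contains 13 iff the remaining 2 elements form any subset of A \ {13}.
Count: 2^(n-1) = 2^2 = 4
Subsets containing 13: {13}, {3, 13}, {13, 22}, {3, 13, 22}

Subsets containing 13 (4 total): {13}, {3, 13}, {13, 22}, {3, 13, 22}


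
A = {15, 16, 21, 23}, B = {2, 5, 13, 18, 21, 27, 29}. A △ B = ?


A △ B = (A \ B) ∪ (B \ A) = elements in exactly one of A or B
A \ B = {15, 16, 23}
B \ A = {2, 5, 13, 18, 27, 29}
A △ B = {2, 5, 13, 15, 16, 18, 23, 27, 29}

A △ B = {2, 5, 13, 15, 16, 18, 23, 27, 29}


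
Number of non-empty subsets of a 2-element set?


Total subsets = 2^n = 2^2 = 4
Non-empty subsets exclude the empty set: 2^n - 1
= 4 - 1
= 3

Number of non-empty subsets = 3


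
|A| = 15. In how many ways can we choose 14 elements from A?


C(n,k) = n! / (k!(n-k)!)
C(15,14) = 15! / (14!1!)
= 15

C(15,14) = 15


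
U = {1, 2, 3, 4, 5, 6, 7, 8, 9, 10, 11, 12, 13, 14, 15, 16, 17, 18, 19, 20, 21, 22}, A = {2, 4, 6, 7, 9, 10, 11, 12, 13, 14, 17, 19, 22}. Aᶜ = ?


Aᶜ = U \ A = elements in U but not in A
U = {1, 2, 3, 4, 5, 6, 7, 8, 9, 10, 11, 12, 13, 14, 15, 16, 17, 18, 19, 20, 21, 22}
A = {2, 4, 6, 7, 9, 10, 11, 12, 13, 14, 17, 19, 22}
Aᶜ = {1, 3, 5, 8, 15, 16, 18, 20, 21}

Aᶜ = {1, 3, 5, 8, 15, 16, 18, 20, 21}


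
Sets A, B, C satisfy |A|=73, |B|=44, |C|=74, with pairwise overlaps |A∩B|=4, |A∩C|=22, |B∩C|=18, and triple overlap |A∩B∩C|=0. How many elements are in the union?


|A∪B∪C| = |A|+|B|+|C| - |A∩B|-|A∩C|-|B∩C| + |A∩B∩C|
= 73+44+74 - 4-22-18 + 0
= 191 - 44 + 0
= 147

|A ∪ B ∪ C| = 147


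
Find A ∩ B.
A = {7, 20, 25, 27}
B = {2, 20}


A ∩ B = elements in both A and B
A = {7, 20, 25, 27}
B = {2, 20}
A ∩ B = {20}

A ∩ B = {20}


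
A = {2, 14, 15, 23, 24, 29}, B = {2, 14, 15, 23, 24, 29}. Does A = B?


Two sets are equal iff they have exactly the same elements.
A = {2, 14, 15, 23, 24, 29}
B = {2, 14, 15, 23, 24, 29}
Same elements → A = B

Yes, A = B


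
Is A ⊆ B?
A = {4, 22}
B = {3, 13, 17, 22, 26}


A ⊆ B means every element of A is in B.
Elements in A not in B: {4}
So A ⊄ B.

No, A ⊄ B


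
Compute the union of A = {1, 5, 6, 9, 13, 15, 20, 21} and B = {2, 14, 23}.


A ∪ B = all elements in A or B (or both)
A = {1, 5, 6, 9, 13, 15, 20, 21}
B = {2, 14, 23}
A ∪ B = {1, 2, 5, 6, 9, 13, 14, 15, 20, 21, 23}

A ∪ B = {1, 2, 5, 6, 9, 13, 14, 15, 20, 21, 23}


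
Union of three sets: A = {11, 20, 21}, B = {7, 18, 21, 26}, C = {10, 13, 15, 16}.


A ∪ B = {7, 11, 18, 20, 21, 26}
(A ∪ B) ∪ C = {7, 10, 11, 13, 15, 16, 18, 20, 21, 26}

A ∪ B ∪ C = {7, 10, 11, 13, 15, 16, 18, 20, 21, 26}


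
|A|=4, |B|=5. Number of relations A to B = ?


A relation from A to B is any subset of A × B.
|A × B| = 4 × 5 = 20
# relations = 2^|A × B| = 2^20 = 1048576

Number of relations = 1048576


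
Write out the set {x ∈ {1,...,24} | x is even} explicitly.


Checking each candidate:
Condition: even numbers in {1,...,24}
Result = {2, 4, 6, 8, 10, 12, 14, 16, 18, 20, 22, 24}

{2, 4, 6, 8, 10, 12, 14, 16, 18, 20, 22, 24}


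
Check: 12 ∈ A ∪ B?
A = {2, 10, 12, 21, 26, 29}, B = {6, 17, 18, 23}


A = {2, 10, 12, 21, 26, 29}, B = {6, 17, 18, 23}
A ∪ B = all elements in A or B
A ∪ B = {2, 6, 10, 12, 17, 18, 21, 23, 26, 29}
Checking if 12 ∈ A ∪ B
12 is in A ∪ B → True

12 ∈ A ∪ B


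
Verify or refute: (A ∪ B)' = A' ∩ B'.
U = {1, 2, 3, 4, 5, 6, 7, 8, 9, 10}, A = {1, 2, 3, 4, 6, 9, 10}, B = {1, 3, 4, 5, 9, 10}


LHS: A ∪ B = {1, 2, 3, 4, 5, 6, 9, 10}
(A ∪ B)' = U \ (A ∪ B) = {7, 8}
A' = {5, 7, 8}, B' = {2, 6, 7, 8}
Claimed RHS: A' ∩ B' = {7, 8}
Identity is VALID: LHS = RHS = {7, 8} ✓

Identity is valid. (A ∪ B)' = A' ∩ B' = {7, 8}


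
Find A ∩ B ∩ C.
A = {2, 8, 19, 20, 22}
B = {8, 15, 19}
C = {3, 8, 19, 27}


A ∩ B = {8, 19}
(A ∩ B) ∩ C = {8, 19}

A ∩ B ∩ C = {8, 19}


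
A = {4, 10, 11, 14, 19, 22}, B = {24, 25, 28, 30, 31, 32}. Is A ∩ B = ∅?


Disjoint means A ∩ B = ∅.
A ∩ B = ∅
A ∩ B = ∅, so A and B are disjoint.

Yes, A and B are disjoint


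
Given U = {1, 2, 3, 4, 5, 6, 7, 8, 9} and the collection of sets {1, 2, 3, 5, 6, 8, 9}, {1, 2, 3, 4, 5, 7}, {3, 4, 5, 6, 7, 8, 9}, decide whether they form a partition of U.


A partition requires: (1) non-empty parts, (2) pairwise disjoint, (3) union = U
Parts: {1, 2, 3, 5, 6, 8, 9}, {1, 2, 3, 4, 5, 7}, {3, 4, 5, 6, 7, 8, 9}
Union of parts: {1, 2, 3, 4, 5, 6, 7, 8, 9}
U = {1, 2, 3, 4, 5, 6, 7, 8, 9}
All non-empty? True
Pairwise disjoint? False
Covers U? True

No, not a valid partition


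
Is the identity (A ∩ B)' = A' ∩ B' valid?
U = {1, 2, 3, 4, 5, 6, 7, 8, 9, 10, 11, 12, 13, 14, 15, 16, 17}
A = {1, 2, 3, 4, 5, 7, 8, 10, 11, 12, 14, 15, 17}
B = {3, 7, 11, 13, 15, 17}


LHS: A ∩ B = {3, 7, 11, 15, 17}
(A ∩ B)' = U \ (A ∩ B) = {1, 2, 4, 5, 6, 8, 9, 10, 12, 13, 14, 16}
A' = {6, 9, 13, 16}, B' = {1, 2, 4, 5, 6, 8, 9, 10, 12, 14, 16}
Claimed RHS: A' ∩ B' = {6, 9, 16}
Identity is INVALID: LHS = {1, 2, 4, 5, 6, 8, 9, 10, 12, 13, 14, 16} but the RHS claimed here equals {6, 9, 16}. The correct form is (A ∩ B)' = A' ∪ B'.

Identity is invalid: (A ∩ B)' = {1, 2, 4, 5, 6, 8, 9, 10, 12, 13, 14, 16} but A' ∩ B' = {6, 9, 16}. The correct De Morgan law is (A ∩ B)' = A' ∪ B'.


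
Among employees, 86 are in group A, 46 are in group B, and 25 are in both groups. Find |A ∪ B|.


|A ∪ B| = |A| + |B| - |A ∩ B|
= 86 + 46 - 25
= 107

|A ∪ B| = 107


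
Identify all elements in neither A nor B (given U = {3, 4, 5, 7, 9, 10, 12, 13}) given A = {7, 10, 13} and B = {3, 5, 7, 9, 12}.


A = {7, 10, 13}
B = {3, 5, 7, 9, 12}
Region: in neither A nor B (given U = {3, 4, 5, 7, 9, 10, 12, 13})
Elements: {4}

Elements in neither A nor B (given U = {3, 4, 5, 7, 9, 10, 12, 13}): {4}


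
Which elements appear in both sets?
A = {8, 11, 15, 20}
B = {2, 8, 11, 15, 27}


A ∩ B = elements in both A and B
A = {8, 11, 15, 20}
B = {2, 8, 11, 15, 27}
A ∩ B = {8, 11, 15}

A ∩ B = {8, 11, 15}


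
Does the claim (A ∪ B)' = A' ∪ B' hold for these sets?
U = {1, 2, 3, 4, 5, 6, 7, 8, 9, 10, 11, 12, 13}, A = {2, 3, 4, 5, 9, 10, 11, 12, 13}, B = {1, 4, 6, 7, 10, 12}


LHS: A ∪ B = {1, 2, 3, 4, 5, 6, 7, 9, 10, 11, 12, 13}
(A ∪ B)' = U \ (A ∪ B) = {8}
A' = {1, 6, 7, 8}, B' = {2, 3, 5, 8, 9, 11, 13}
Claimed RHS: A' ∪ B' = {1, 2, 3, 5, 6, 7, 8, 9, 11, 13}
Identity is INVALID: LHS = {8} but the RHS claimed here equals {1, 2, 3, 5, 6, 7, 8, 9, 11, 13}. The correct form is (A ∪ B)' = A' ∩ B'.

Identity is invalid: (A ∪ B)' = {8} but A' ∪ B' = {1, 2, 3, 5, 6, 7, 8, 9, 11, 13}. The correct De Morgan law is (A ∪ B)' = A' ∩ B'.


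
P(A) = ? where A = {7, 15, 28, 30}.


|A| = 4, so |P(A)| = 2^4 = 16
Enumerate subsets by cardinality (0 to 4):
∅, {7}, {15}, {28}, {30}, {7, 15}, {7, 28}, {7, 30}, {15, 28}, {15, 30}, {28, 30}, {7, 15, 28}, {7, 15, 30}, {7, 28, 30}, {15, 28, 30}, {7, 15, 28, 30}

P(A) has 16 subsets: ∅, {7}, {15}, {28}, {30}, {7, 15}, {7, 28}, {7, 30}, {15, 28}, {15, 30}, {28, 30}, {7, 15, 28}, {7, 15, 30}, {7, 28, 30}, {15, 28, 30}, {7, 15, 28, 30}


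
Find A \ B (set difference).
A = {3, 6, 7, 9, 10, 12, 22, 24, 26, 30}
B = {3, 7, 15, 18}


A \ B = elements in A but not in B
A = {3, 6, 7, 9, 10, 12, 22, 24, 26, 30}
B = {3, 7, 15, 18}
Remove from A any elements in B
A \ B = {6, 9, 10, 12, 22, 24, 26, 30}

A \ B = {6, 9, 10, 12, 22, 24, 26, 30}


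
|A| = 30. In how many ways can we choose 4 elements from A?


C(n,k) = n! / (k!(n-k)!)
C(30,4) = 30! / (4!26!)
= 27405

C(30,4) = 27405


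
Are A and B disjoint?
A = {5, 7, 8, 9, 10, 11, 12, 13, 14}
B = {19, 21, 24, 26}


Disjoint means A ∩ B = ∅.
A ∩ B = ∅
A ∩ B = ∅, so A and B are disjoint.

Yes, A and B are disjoint


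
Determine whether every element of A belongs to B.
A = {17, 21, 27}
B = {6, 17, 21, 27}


A ⊆ B means every element of A is in B.
All elements of A are in B.
So A ⊆ B.

Yes, A ⊆ B


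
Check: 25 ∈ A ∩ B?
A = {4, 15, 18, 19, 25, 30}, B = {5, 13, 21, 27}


A = {4, 15, 18, 19, 25, 30}, B = {5, 13, 21, 27}
A ∩ B = elements in both A and B
A ∩ B = ∅
Checking if 25 ∈ A ∩ B
25 is not in A ∩ B → False

25 ∉ A ∩ B


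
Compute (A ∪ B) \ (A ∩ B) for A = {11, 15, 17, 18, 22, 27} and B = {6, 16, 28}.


A △ B = (A \ B) ∪ (B \ A) = elements in exactly one of A or B
A \ B = {11, 15, 17, 18, 22, 27}
B \ A = {6, 16, 28}
A △ B = {6, 11, 15, 16, 17, 18, 22, 27, 28}

A △ B = {6, 11, 15, 16, 17, 18, 22, 27, 28}


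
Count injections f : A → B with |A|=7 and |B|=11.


An injection sends each of |A| = 7 inputs to a distinct output in B.
# injections = |B|·(|B|-1)·…·(|B|-|A|+1) = 11! / (11 - 7)!
= 11 × 10 × 9 × 8 × 7 × 6 × 5
= 1663200

Number of injections = 1663200


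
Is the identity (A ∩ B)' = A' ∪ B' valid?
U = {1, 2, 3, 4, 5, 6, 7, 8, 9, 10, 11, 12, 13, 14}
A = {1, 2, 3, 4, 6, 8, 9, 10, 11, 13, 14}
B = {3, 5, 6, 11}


LHS: A ∩ B = {3, 6, 11}
(A ∩ B)' = U \ (A ∩ B) = {1, 2, 4, 5, 7, 8, 9, 10, 12, 13, 14}
A' = {5, 7, 12}, B' = {1, 2, 4, 7, 8, 9, 10, 12, 13, 14}
Claimed RHS: A' ∪ B' = {1, 2, 4, 5, 7, 8, 9, 10, 12, 13, 14}
Identity is VALID: LHS = RHS = {1, 2, 4, 5, 7, 8, 9, 10, 12, 13, 14} ✓

Identity is valid. (A ∩ B)' = A' ∪ B' = {1, 2, 4, 5, 7, 8, 9, 10, 12, 13, 14}


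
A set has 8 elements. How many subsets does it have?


Number of subsets = 2^n
= 2^8
= 256

|P(A)| = 256


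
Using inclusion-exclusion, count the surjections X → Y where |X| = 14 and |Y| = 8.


n = |X| = 14, k = |Y| = 8. Surjections via inclusion-exclusion:
S(n,k) = Σ(-1)^i × C(k,i) × (k-i)^n, i=0 to k
i=0: (-1)^0×C(8,0)×8^14 = 4398046511104
i=1: (-1)^1×C(8,1)×7^14 = -5425784582792
i=2: (-1)^2×C(8,2)×6^14 = 2194196594688
i=3: (-1)^3×C(8,3)×5^14 = -341796875000
i=4: (-1)^4×C(8,4)×4^14 = 18790481920
i=5: (-1)^5×C(8,5)×3^14 = -267846264
i=6: (-1)^6×C(8,6)×2^14 = 458752
i=7: (-1)^7×C(8,7)×1^14 = -8
i=8: (-1)^8×C(8,8)×0^14 = 0
Total = 843184742400

Number of surjections = 843184742400


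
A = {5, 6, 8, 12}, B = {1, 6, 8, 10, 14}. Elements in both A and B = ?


A = {5, 6, 8, 12}
B = {1, 6, 8, 10, 14}
Region: in both A and B
Elements: {6, 8}

Elements in both A and B: {6, 8}


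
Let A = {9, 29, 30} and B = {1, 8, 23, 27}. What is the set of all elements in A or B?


A ∪ B = all elements in A or B (or both)
A = {9, 29, 30}
B = {1, 8, 23, 27}
A ∪ B = {1, 8, 9, 23, 27, 29, 30}

A ∪ B = {1, 8, 9, 23, 27, 29, 30}


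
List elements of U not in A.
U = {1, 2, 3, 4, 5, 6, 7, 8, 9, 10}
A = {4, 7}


Aᶜ = U \ A = elements in U but not in A
U = {1, 2, 3, 4, 5, 6, 7, 8, 9, 10}
A = {4, 7}
Aᶜ = {1, 2, 3, 5, 6, 8, 9, 10}

Aᶜ = {1, 2, 3, 5, 6, 8, 9, 10}


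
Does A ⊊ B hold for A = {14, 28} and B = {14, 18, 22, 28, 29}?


A ⊂ B requires: A ⊆ B AND A ≠ B.
A ⊆ B? Yes
A = B? No
A ⊂ B: Yes (A is a proper subset of B)

Yes, A ⊂ B


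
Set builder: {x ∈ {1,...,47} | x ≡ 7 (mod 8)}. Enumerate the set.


Checking each candidate:
Condition: x in {1,...,47} with x ≡ 7 (mod 8)
Result = {7, 15, 23, 31, 39, 47}

{7, 15, 23, 31, 39, 47}


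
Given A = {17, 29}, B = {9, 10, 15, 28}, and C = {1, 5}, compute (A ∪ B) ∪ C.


A ∪ B = {9, 10, 15, 17, 28, 29}
(A ∪ B) ∪ C = {1, 5, 9, 10, 15, 17, 28, 29}

A ∪ B ∪ C = {1, 5, 9, 10, 15, 17, 28, 29}


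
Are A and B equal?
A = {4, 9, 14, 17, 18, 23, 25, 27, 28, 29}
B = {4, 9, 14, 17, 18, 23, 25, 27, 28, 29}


Two sets are equal iff they have exactly the same elements.
A = {4, 9, 14, 17, 18, 23, 25, 27, 28, 29}
B = {4, 9, 14, 17, 18, 23, 25, 27, 28, 29}
Same elements → A = B

Yes, A = B


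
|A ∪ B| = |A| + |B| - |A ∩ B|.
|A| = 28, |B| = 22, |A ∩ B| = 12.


|A ∪ B| = |A| + |B| - |A ∩ B|
= 28 + 22 - 12
= 38

|A ∪ B| = 38


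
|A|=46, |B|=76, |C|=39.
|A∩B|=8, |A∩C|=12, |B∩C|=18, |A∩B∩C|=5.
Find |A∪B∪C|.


|A∪B∪C| = |A|+|B|+|C| - |A∩B|-|A∩C|-|B∩C| + |A∩B∩C|
= 46+76+39 - 8-12-18 + 5
= 161 - 38 + 5
= 128

|A ∪ B ∪ C| = 128


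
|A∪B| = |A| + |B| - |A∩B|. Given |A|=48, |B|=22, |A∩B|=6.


|A ∪ B| = |A| + |B| - |A ∩ B|
= 48 + 22 - 6
= 64

|A ∪ B| = 64


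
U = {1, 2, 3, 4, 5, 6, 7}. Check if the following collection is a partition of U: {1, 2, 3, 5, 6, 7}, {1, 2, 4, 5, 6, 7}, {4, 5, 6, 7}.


A partition requires: (1) non-empty parts, (2) pairwise disjoint, (3) union = U
Parts: {1, 2, 3, 5, 6, 7}, {1, 2, 4, 5, 6, 7}, {4, 5, 6, 7}
Union of parts: {1, 2, 3, 4, 5, 6, 7}
U = {1, 2, 3, 4, 5, 6, 7}
All non-empty? True
Pairwise disjoint? False
Covers U? True

No, not a valid partition


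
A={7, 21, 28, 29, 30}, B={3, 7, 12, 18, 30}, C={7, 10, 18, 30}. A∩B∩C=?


A ∩ B = {7, 30}
(A ∩ B) ∩ C = {7, 30}

A ∩ B ∩ C = {7, 30}


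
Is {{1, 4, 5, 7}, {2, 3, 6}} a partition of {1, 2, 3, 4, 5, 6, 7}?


A partition requires: (1) non-empty parts, (2) pairwise disjoint, (3) union = U
Parts: {1, 4, 5, 7}, {2, 3, 6}
Union of parts: {1, 2, 3, 4, 5, 6, 7}
U = {1, 2, 3, 4, 5, 6, 7}
All non-empty? True
Pairwise disjoint? True
Covers U? True

Yes, valid partition


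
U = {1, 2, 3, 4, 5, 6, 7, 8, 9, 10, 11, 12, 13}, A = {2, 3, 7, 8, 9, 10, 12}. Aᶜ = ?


Aᶜ = U \ A = elements in U but not in A
U = {1, 2, 3, 4, 5, 6, 7, 8, 9, 10, 11, 12, 13}
A = {2, 3, 7, 8, 9, 10, 12}
Aᶜ = {1, 4, 5, 6, 11, 13}

Aᶜ = {1, 4, 5, 6, 11, 13}


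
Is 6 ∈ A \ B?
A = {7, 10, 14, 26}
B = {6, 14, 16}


A = {7, 10, 14, 26}, B = {6, 14, 16}
A \ B = elements in A but not in B
A \ B = {7, 10, 26}
Checking if 6 ∈ A \ B
6 is not in A \ B → False

6 ∉ A \ B


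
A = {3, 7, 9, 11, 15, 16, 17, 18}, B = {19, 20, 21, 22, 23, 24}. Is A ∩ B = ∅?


Disjoint means A ∩ B = ∅.
A ∩ B = ∅
A ∩ B = ∅, so A and B are disjoint.

Yes, A and B are disjoint


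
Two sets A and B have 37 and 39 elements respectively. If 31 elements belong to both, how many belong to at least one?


|A ∪ B| = |A| + |B| - |A ∩ B|
= 37 + 39 - 31
= 45

|A ∪ B| = 45


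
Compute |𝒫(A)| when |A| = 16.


Number of subsets = 2^n
= 2^16
= 65536

|P(A)| = 65536


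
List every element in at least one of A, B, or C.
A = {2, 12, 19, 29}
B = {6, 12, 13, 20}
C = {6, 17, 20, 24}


A ∪ B = {2, 6, 12, 13, 19, 20, 29}
(A ∪ B) ∪ C = {2, 6, 12, 13, 17, 19, 20, 24, 29}

A ∪ B ∪ C = {2, 6, 12, 13, 17, 19, 20, 24, 29}


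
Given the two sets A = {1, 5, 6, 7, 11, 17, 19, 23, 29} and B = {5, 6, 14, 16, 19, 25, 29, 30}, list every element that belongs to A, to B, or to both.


A ∪ B = all elements in A or B (or both)
A = {1, 5, 6, 7, 11, 17, 19, 23, 29}
B = {5, 6, 14, 16, 19, 25, 29, 30}
A ∪ B = {1, 5, 6, 7, 11, 14, 16, 17, 19, 23, 25, 29, 30}

A ∪ B = {1, 5, 6, 7, 11, 14, 16, 17, 19, 23, 25, 29, 30}


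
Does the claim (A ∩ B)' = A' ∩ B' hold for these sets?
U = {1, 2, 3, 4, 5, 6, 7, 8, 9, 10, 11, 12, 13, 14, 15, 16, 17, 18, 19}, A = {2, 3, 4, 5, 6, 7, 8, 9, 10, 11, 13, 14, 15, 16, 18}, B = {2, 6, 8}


LHS: A ∩ B = {2, 6, 8}
(A ∩ B)' = U \ (A ∩ B) = {1, 3, 4, 5, 7, 9, 10, 11, 12, 13, 14, 15, 16, 17, 18, 19}
A' = {1, 12, 17, 19}, B' = {1, 3, 4, 5, 7, 9, 10, 11, 12, 13, 14, 15, 16, 17, 18, 19}
Claimed RHS: A' ∩ B' = {1, 12, 17, 19}
Identity is INVALID: LHS = {1, 3, 4, 5, 7, 9, 10, 11, 12, 13, 14, 15, 16, 17, 18, 19} but the RHS claimed here equals {1, 12, 17, 19}. The correct form is (A ∩ B)' = A' ∪ B'.

Identity is invalid: (A ∩ B)' = {1, 3, 4, 5, 7, 9, 10, 11, 12, 13, 14, 15, 16, 17, 18, 19} but A' ∩ B' = {1, 12, 17, 19}. The correct De Morgan law is (A ∩ B)' = A' ∪ B'.


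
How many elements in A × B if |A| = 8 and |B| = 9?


|A × B| = |A| × |B|
= 8 × 9
= 72

|A × B| = 72


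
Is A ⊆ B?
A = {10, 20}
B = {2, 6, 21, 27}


A ⊆ B means every element of A is in B.
Elements in A not in B: {10, 20}
So A ⊄ B.

No, A ⊄ B


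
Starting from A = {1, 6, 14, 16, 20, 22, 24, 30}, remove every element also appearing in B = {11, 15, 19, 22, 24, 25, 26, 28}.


A \ B = elements in A but not in B
A = {1, 6, 14, 16, 20, 22, 24, 30}
B = {11, 15, 19, 22, 24, 25, 26, 28}
Remove from A any elements in B
A \ B = {1, 6, 14, 16, 20, 30}

A \ B = {1, 6, 14, 16, 20, 30}


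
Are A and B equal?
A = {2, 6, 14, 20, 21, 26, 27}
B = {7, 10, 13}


Two sets are equal iff they have exactly the same elements.
A = {2, 6, 14, 20, 21, 26, 27}
B = {7, 10, 13}
Differences: {2, 6, 7, 10, 13, 14, 20, 21, 26, 27}
A ≠ B

No, A ≠ B


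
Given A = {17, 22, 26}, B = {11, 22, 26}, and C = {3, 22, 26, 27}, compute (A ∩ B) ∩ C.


A ∩ B = {22, 26}
(A ∩ B) ∩ C = {22, 26}

A ∩ B ∩ C = {22, 26}
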